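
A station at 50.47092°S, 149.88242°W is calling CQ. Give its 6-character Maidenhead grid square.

BD59bm

Shift to the Maidenhead origin (180°W, 90°S): lon 30.1176, lat 39.5291.
Field: lon ⌊30.1176/20⌋ = 1 → B; lat ⌊39.5291/10⌋ = 3 → D.
Square: lon ⌊10.1176/2⌋ = 5; lat ⌊9.5291/1⌋ = 9.
Subsquare: lon ⌊0.1176/0.0833333⌋ = 1 → b; lat ⌊0.5291/0.0416667⌋ = 12 → m.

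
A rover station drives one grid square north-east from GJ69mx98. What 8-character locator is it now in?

GJ69nx09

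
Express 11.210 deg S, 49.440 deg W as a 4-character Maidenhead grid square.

GH58

Add 180° to longitude and 90° to latitude: 130.56, 78.79.
Field: lon ⌊130.56/20⌋ = 6 → G; lat ⌊78.79/10⌋ = 7 → H.
Square: lon ⌊10.56/2⌋ = 5; lat ⌊8.79/1⌋ = 8.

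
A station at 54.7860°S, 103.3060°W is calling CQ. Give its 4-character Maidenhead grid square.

Shift to the Maidenhead origin (180°W, 90°S): lon 76.69, lat 35.21.
Field (20°×10°, letters A–R): 76.69/20 → 3 → D, 35.21/10 → 3 → D; chars DD.
Square (2°×1°, digits 0–9): 16.69/2 → 8, 5.21/1 → 5; chars 85.

DD85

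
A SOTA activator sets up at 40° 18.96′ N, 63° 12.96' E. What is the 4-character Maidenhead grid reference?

MN10

Add 180° to longitude and 90° to latitude: 243.22, 130.32.
Field (20°×10°, letters A–R): lon ⌊243.22/20⌋ = 12 → M; lat ⌊130.32/10⌋ = 13 → N.
Square (2°×1°, digits 0–9): lon ⌊3.22/2⌋ = 1; lat ⌊0.32/1⌋ = 0.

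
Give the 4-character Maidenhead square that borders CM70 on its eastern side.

CM80

Longitude square 7; +1 → 8.
The latitude characters are unchanged.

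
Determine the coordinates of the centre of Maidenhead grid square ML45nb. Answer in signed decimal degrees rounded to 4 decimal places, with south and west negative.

Field M=12, L=11: +12·20° lon, +11·10° lat → SW at lon 60°, lat 20°.
Square 4, 5: +4·2° lon, +5·1° lat → SW at lon 68°, lat 25°.
Subsquare n=13, b=1: +13·0.0833333° lon, +1·0.0416667° lat → SW at lon 69.0833°, lat 25.0417°.
Cell spans 0.0833333° lon × 0.0416667° lat. Centre is SW corner plus half of each.
latitude 25.0625, longitude 69.1250.

25.0625, 69.1250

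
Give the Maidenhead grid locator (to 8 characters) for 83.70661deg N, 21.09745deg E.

Shift to the Maidenhead origin (180°W, 90°S): lon 201.09745, lat 173.70661.
Field (20°×10°, letters A–R): 201.09745/20 → 10 → K, 173.70661/10 → 17 → R; chars KR.
Square (2°×1°, digits 0–9): 1.09745/2 → 0, 3.70661/1 → 3; chars 03.
Subsquare (5′×2.5′, letters a–x): 1.09745/0.0833333 → 13 → n, 0.70661/0.0416667 → 16 → q; chars nq.
Extended square (30″×15″, digits 0–9): 0.01412/0.00833333 → 1, 0.03994/0.00416667 → 9; chars 19.

KR03nq19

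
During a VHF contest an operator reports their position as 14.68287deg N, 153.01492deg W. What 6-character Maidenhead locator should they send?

BK34lq

Shift to the Maidenhead origin (180°W, 90°S): lon 26.9851, lat 104.6829.
Field: lon ⌊26.9851/20⌋ = 1 → B; lat ⌊104.6829/10⌋ = 10 → K.
Square: lon ⌊6.9851/2⌋ = 3; lat ⌊4.6829/1⌋ = 4.
Subsquare: lon ⌊0.9851/0.0833333⌋ = 11 → l; lat ⌊0.6829/0.0416667⌋ = 16 → q.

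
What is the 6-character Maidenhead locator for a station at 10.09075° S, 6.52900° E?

JH39gv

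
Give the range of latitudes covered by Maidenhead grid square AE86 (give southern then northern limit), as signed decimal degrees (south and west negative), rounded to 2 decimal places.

-44.00, -43.00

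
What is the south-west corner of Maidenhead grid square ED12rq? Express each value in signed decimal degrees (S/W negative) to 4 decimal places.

-57.3333, -96.5833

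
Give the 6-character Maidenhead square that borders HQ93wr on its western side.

HQ93vr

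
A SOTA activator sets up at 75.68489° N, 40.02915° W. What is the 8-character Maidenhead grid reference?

GQ95xq64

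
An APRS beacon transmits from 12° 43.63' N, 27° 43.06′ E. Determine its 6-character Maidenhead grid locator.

KK32ur

Shift to the Maidenhead origin (180°W, 90°S): lon 207.7177, lat 102.7272.
Field: lon ⌊207.7177/20⌋ = 10 → K; lat ⌊102.7272/10⌋ = 10 → K.
Square: lon ⌊7.7177/2⌋ = 3; lat ⌊2.7272/1⌋ = 2.
Subsquare: lon ⌊1.7177/0.0833333⌋ = 20 → u; lat ⌊0.7272/0.0416667⌋ = 17 → r.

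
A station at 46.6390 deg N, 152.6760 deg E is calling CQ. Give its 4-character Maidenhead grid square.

QN66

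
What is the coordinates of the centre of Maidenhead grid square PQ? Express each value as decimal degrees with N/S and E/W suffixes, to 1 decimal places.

75.0° N, 130.0° E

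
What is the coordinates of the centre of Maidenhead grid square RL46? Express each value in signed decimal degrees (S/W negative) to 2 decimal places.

26.50, 169.00

Field R=17, L=11: +17·20° lon, +11·10° lat → SW at lon 160°, lat 20°.
Square 4, 6: +4·2° lon, +6·1° lat → SW at lon 168°, lat 26°.
Cell spans 2° lon × 1° lat. Centre is SW corner plus half of each.
latitude 26.50, longitude 169.00.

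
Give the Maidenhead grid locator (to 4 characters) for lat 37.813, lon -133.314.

CM37

Offset from 180°W / 90°S: lon 46.69°, lat 127.81°.
Field: 46.69/20 → 2 → C, 127.81/10 → 12 → M; chars CM.
Square: 6.69/2 → 3, 7.81/1 → 7; chars 37.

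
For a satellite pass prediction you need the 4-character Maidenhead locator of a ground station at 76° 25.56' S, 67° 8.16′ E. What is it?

Shift to the Maidenhead origin (180°W, 90°S): lon 247.14, lat 13.57.
Field: lon ⌊247.14/20⌋ = 12 → M; lat ⌊13.57/10⌋ = 1 → B.
Square: lon ⌊7.14/2⌋ = 3; lat ⌊3.57/1⌋ = 3.

MB33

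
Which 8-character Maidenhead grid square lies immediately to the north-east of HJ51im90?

HJ51jm01

Longitude extended square 9; +1 → 10, wraps to 0, carry into subsquare.
Longitude subsquare i = 8; +1 → 9 = j.
Latitude extended square 0; +1 → 1.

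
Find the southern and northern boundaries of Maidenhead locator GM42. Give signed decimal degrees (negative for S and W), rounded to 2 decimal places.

32.00, 33.00

Field G=6, M=12: +6·20° lon, +12·10° lat → SW at lon -60°, lat 30°.
Square 4, 2: +4·2° lon, +2·1° lat → SW at lon -52°, lat 32°.
Cell spans 2° lon × 1° lat.
south 32.00, north 33.00.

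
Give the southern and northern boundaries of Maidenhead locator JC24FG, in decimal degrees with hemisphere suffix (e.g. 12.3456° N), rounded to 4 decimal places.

65.7500° S, 65.7083° S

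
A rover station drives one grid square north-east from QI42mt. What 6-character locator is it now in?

QI42nu

Longitude subsquare m = 12; +1 → 13 = n.
Latitude subsquare t = 19; +1 → 20 = u.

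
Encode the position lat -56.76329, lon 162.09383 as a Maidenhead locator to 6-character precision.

RD13bf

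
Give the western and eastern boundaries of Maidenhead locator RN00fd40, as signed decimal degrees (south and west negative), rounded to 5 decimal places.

Field R=17, N=13: +17·20° lon, +13·10° lat → SW at lon 160°, lat 40°.
Square 0, 0: +0·2° lon, +0·1° lat → SW at lon 160°, lat 40°.
Subsquare f=5, d=3: +5·0.0833333° lon, +3·0.0416667° lat → SW at lon 160.417°, lat 40.125°.
Extended square 4, 0: +4·0.00833333° lon, +0·0.00416667° lat → SW at lon 160.45°, lat 40.125°.
Cell spans 0.00833333° lon × 0.00416667° lat.
west 160.45000, east 160.45833.

160.45000, 160.45833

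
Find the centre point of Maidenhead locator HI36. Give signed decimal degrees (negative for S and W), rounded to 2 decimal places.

-3.50, -33.00

Field H=7, I=8: +7·20° lon, +8·10° lat → SW at lon -40°, lat -10°.
Square 3, 6: +3·2° lon, +6·1° lat → SW at lon -34°, lat -4°.
Cell spans 2° lon × 1° lat. Centre is SW corner plus half of each.
latitude -3.50, longitude -33.00.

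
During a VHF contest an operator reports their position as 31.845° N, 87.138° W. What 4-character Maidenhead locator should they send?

Add 180° to longitude and 90° to latitude: 92.86, 121.84.
Field (20°×10°, letters A–R): lon ⌊92.86/20⌋ = 4 → E; lat ⌊121.84/10⌋ = 12 → M.
Square (2°×1°, digits 0–9): lon ⌊12.86/2⌋ = 6; lat ⌊1.84/1⌋ = 1.

EM61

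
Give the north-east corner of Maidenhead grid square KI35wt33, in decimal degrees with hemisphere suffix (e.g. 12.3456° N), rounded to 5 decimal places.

Field K=10, I=8: +10·20° lon, +8·10° lat → SW at lon 20°, lat -10°.
Square 3, 5: +3·2° lon, +5·1° lat → SW at lon 26°, lat -5°.
Subsquare w=22, t=19: +22·0.0833333° lon, +19·0.0416667° lat → SW at lon 27.8333°, lat -4.20833°.
Extended square 3, 3: +3·0.00833333° lon, +3·0.00416667° lat → SW at lon 27.8583°, lat -4.19583°.
Cell spans 0.00833333° lon × 0.00416667° lat. NE corner is SW corner plus one full cell.
latitude 4.19167° S, longitude 27.86667° E.

4.19167° S, 27.86667° E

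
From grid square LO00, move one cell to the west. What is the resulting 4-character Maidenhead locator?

Longitude square 0; −1 → -1, wraps to 9, carry into field.
Longitude field L = 11; −1 → 10 = K.
The latitude characters are unchanged.

KO90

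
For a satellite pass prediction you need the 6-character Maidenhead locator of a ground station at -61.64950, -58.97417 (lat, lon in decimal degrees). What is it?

GC08mi

Add 180° to longitude and 90° to latitude: 121.0258, 28.3505.
Field (20°×10°, letters A–R): lon ⌊121.0258/20⌋ = 6 → G; lat ⌊28.3505/10⌋ = 2 → C.
Square (2°×1°, digits 0–9): lon ⌊1.0258/2⌋ = 0; lat ⌊8.3505/1⌋ = 8.
Subsquare (5′×2.5′, letters a–x): lon ⌊1.0258/0.0833333⌋ = 12 → m; lat ⌊0.3505/0.0416667⌋ = 8 → i.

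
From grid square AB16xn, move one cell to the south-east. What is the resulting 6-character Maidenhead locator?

AB26am

Longitude subsquare x = 23; +1 → 24, wraps to 0 = a, carry into square.
Longitude square 1; +1 → 2.
Latitude subsquare n = 13; −1 → 12 = m.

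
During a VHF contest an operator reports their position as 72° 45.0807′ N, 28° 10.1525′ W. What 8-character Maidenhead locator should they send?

HQ52vs90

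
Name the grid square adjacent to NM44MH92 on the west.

NM44mh82

Longitude extended square 9; −1 → 8.
The latitude characters are unchanged.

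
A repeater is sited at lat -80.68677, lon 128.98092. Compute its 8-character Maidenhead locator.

PA49lh75

Offset from 180°W / 90°S: lon 308.98092°, lat 9.31323°.
Field (20°×10°, letters A–R): 308.98092/20 → 15 → P, 9.31323/10 → 0 → A; chars PA.
Square (2°×1°, digits 0–9): 8.98092/2 → 4, 9.31323/1 → 9; chars 49.
Subsquare (5′×2.5′, letters a–x): 0.98092/0.0833333 → 11 → l, 0.31323/0.0416667 → 7 → h; chars lh.
Extended square (30″×15″, digits 0–9): 0.06425/0.00833333 → 7, 0.02156/0.00416667 → 5; chars 75.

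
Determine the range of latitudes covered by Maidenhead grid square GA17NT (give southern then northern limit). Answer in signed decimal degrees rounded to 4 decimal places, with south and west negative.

-82.2083, -82.1667

Field G=6, A=0: +6·20° lon, +0·10° lat → SW at lon -60°, lat -90°.
Square 1, 7: +1·2° lon, +7·1° lat → SW at lon -58°, lat -83°.
Subsquare n=13, t=19: +13·0.0833333° lon, +19·0.0416667° lat → SW at lon -56.9167°, lat -82.2083°.
Cell spans 0.0833333° lon × 0.0416667° lat.
south -82.2083, north -82.1667.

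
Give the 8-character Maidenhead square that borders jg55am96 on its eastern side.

Longitude extended square 9; +1 → 10, wraps to 0, carry into subsquare.
Longitude subsquare a = 0; +1 → 1 = b.
The latitude characters are unchanged.

JG55bm06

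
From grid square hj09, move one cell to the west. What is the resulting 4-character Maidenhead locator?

Longitude square 0; −1 → -1, wraps to 9, carry into field.
Longitude field H = 7; −1 → 6 = G.
The latitude characters are unchanged.

GJ99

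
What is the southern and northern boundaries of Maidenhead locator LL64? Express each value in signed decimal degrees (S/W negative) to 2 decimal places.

Field L=11, L=11: +11·20° lon, +11·10° lat → SW at lon 40°, lat 20°.
Square 6, 4: +6·2° lon, +4·1° lat → SW at lon 52°, lat 24°.
Cell spans 2° lon × 1° lat.
south 24.00, north 25.00.

24.00, 25.00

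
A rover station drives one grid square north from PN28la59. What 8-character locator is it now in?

Latitude extended square 9; +1 → 10, wraps to 0, carry into subsquare.
Latitude subsquare a = 0; +1 → 1 = b.
The longitude characters are unchanged.

PN28lb50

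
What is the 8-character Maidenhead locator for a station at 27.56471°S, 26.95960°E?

KG32lk54

Add 180° to longitude and 90° to latitude: 206.95960, 62.43529.
Field (20°×10°, letters A–R): 206.95960/20 → 10 → K, 62.43529/10 → 6 → G; chars KG.
Square (2°×1°, digits 0–9): 6.95960/2 → 3, 2.43529/1 → 2; chars 32.
Subsquare (5′×2.5′, letters a–x): 0.95960/0.0833333 → 11 → l, 0.43529/0.0416667 → 10 → k; chars lk.
Extended square (30″×15″, digits 0–9): 0.04293/0.00833333 → 5, 0.01862/0.00416667 → 4; chars 54.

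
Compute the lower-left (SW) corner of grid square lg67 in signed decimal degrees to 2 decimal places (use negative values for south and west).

Field L=11, G=6: +11·20° lon, +6·10° lat → SW at lon 40°, lat -30°.
Square 6, 7: +6·2° lon, +7·1° lat → SW at lon 52°, lat -23°.
latitude -23.00, longitude 52.00.

-23.00, 52.00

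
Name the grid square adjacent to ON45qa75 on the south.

ON45qa74

Latitude extended square 5; −1 → 4.
The longitude characters are unchanged.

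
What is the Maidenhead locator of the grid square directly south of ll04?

Latitude square 4; −1 → 3.
The longitude characters are unchanged.

LL03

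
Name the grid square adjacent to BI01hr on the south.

BI01hq

Latitude subsquare r = 17; −1 → 16 = q.
The longitude characters are unchanged.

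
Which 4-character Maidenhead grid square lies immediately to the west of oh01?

Longitude square 0; −1 → -1, wraps to 9, carry into field.
Longitude field O = 14; −1 → 13 = N.
The latitude characters are unchanged.

NH91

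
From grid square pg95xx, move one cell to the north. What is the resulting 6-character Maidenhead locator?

PG96xa

Latitude subsquare x = 23; +1 → 24, wraps to 0 = a, carry into square.
Latitude square 5; +1 → 6.
The longitude characters are unchanged.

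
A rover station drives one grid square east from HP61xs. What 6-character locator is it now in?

HP71as

Longitude subsquare x = 23; +1 → 24, wraps to 0 = a, carry into square.
Longitude square 6; +1 → 7.
The latitude characters are unchanged.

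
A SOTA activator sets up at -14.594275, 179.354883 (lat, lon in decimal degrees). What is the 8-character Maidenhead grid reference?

Add 180° to longitude and 90° to latitude: 359.35488, 75.40573.
Field: 359.35488/20 → 17 → R, 75.40573/10 → 7 → H; chars RH.
Square: 19.35488/2 → 9, 5.40573/1 → 5; chars 95.
Subsquare: 1.35488/0.0833333 → 16 → q, 0.40573/0.0416667 → 9 → j; chars qj.
Extended square: 0.02155/0.00833333 → 2, 0.03073/0.00416667 → 7; chars 27.

RH95qj27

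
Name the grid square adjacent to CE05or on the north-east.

CE05ps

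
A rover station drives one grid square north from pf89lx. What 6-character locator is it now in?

Latitude subsquare x = 23; +1 → 24, wraps to 0 = a, carry into square.
Latitude square 9; +1 → 10, wraps to 0, carry into field.
Latitude field F = 5; +1 → 6 = G.
The longitude characters are unchanged.

PG80la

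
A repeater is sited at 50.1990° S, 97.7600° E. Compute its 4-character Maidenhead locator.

ND89

Add 180° to longitude and 90° to latitude: 277.76, 39.80.
Field: lon ⌊277.76/20⌋ = 13 → N; lat ⌊39.80/10⌋ = 3 → D.
Square: lon ⌊17.76/2⌋ = 8; lat ⌊9.80/1⌋ = 9.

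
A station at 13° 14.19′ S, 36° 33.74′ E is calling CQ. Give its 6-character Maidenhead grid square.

Offset from 180°W / 90°S: lon 216.5623°, lat 76.7635°.
Field: 216.5623/20 → 10 → K, 76.7635/10 → 7 → H; chars KH.
Square: 16.5623/2 → 8, 6.7635/1 → 6; chars 86.
Subsquare: 0.5623/0.0833333 → 6 → g, 0.7635/0.0416667 → 18 → s; chars gs.

KH86gs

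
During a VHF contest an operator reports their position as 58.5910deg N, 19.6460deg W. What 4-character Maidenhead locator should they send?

IO08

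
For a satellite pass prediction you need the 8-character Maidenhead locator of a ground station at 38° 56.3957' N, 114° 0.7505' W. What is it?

DM28xw85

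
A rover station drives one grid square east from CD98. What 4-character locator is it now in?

DD08

Longitude square 9; +1 → 10, wraps to 0, carry into field.
Longitude field C = 2; +1 → 3 = D.
The latitude characters are unchanged.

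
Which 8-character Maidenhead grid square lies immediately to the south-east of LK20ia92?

Longitude extended square 9; +1 → 10, wraps to 0, carry into subsquare.
Longitude subsquare i = 8; +1 → 9 = j.
Latitude extended square 2; −1 → 1.

LK20ja01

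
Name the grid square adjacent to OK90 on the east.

PK00

Longitude square 9; +1 → 10, wraps to 0, carry into field.
Longitude field O = 14; +1 → 15 = P.
The latitude characters are unchanged.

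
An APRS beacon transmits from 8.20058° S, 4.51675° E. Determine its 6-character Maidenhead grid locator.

Shift to the Maidenhead origin (180°W, 90°S): lon 184.5168, lat 81.7994.
Field: lon ⌊184.5168/20⌋ = 9 → J; lat ⌊81.7994/10⌋ = 8 → I.
Square: lon ⌊4.5168/2⌋ = 2; lat ⌊1.7994/1⌋ = 1.
Subsquare: lon ⌊0.5168/0.0833333⌋ = 6 → g; lat ⌊0.7994/0.0416667⌋ = 19 → t.

JI21gt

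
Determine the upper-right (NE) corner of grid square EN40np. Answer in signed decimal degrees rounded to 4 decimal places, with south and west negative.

40.6667, -90.8333

Field E=4, N=13: +4·20° lon, +13·10° lat → SW at lon -100°, lat 40°.
Square 4, 0: +4·2° lon, +0·1° lat → SW at lon -92°, lat 40°.
Subsquare n=13, p=15: +13·0.0833333° lon, +15·0.0416667° lat → SW at lon -90.9167°, lat 40.625°.
Cell spans 0.0833333° lon × 0.0416667° lat. NE corner is SW corner plus one full cell.
latitude 40.6667, longitude -90.8333.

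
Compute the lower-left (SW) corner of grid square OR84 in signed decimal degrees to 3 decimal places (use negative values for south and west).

84.000, 116.000

Field O=14, R=17: +14·20° lon, +17·10° lat → SW at lon 100°, lat 80°.
Square 8, 4: +8·2° lon, +4·1° lat → SW at lon 116°, lat 84°.
latitude 84.000, longitude 116.000.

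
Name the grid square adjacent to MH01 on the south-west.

LH90

Longitude square 0; −1 → -1, wraps to 9, carry into field.
Longitude field M = 12; −1 → 11 = L.
Latitude square 1; −1 → 0.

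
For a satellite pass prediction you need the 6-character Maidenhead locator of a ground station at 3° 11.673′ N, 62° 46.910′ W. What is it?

FJ83oe

Shift to the Maidenhead origin (180°W, 90°S): lon 117.2182, lat 93.1946.
Field (20°×10°, letters A–R): 117.2182/20 → 5 → F, 93.1946/10 → 9 → J; chars FJ.
Square (2°×1°, digits 0–9): 17.2182/2 → 8, 3.1946/1 → 3; chars 83.
Subsquare (5′×2.5′, letters a–x): 1.2182/0.0833333 → 14 → o, 0.1946/0.0416667 → 4 → e; chars oe.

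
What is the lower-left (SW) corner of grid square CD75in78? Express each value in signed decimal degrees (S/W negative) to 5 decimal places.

-54.42500, -125.27500

Field C=2, D=3: +2·20° lon, +3·10° lat → SW at lon -140°, lat -60°.
Square 7, 5: +7·2° lon, +5·1° lat → SW at lon -126°, lat -55°.
Subsquare i=8, n=13: +8·0.0833333° lon, +13·0.0416667° lat → SW at lon -125.333°, lat -54.4583°.
Extended square 7, 8: +7·0.00833333° lon, +8·0.00416667° lat → SW at lon -125.275°, lat -54.425°.
latitude -54.42500, longitude -125.27500.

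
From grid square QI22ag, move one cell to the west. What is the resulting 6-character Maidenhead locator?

QI12xg

Longitude subsquare a = 0; −1 → -1, wraps to 23 = x, carry into square.
Longitude square 2; −1 → 1.
The latitude characters are unchanged.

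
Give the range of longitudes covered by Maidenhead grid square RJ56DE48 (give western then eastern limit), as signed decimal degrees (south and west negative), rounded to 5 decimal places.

Field R=17, J=9: +17·20° lon, +9·10° lat → SW at lon 160°, lat 0°.
Square 5, 6: +5·2° lon, +6·1° lat → SW at lon 170°, lat 6°.
Subsquare d=3, e=4: +3·0.0833333° lon, +4·0.0416667° lat → SW at lon 170.25°, lat 6.16667°.
Extended square 4, 8: +4·0.00833333° lon, +8·0.00416667° lat → SW at lon 170.283°, lat 6.2°.
Cell spans 0.00833333° lon × 0.00416667° lat.
west 170.28333, east 170.29167.

170.28333, 170.29167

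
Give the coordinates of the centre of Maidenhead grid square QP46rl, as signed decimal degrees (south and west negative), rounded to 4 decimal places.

Field Q=16, P=15: +16·20° lon, +15·10° lat → SW at lon 140°, lat 60°.
Square 4, 6: +4·2° lon, +6·1° lat → SW at lon 148°, lat 66°.
Subsquare r=17, l=11: +17·0.0833333° lon, +11·0.0416667° lat → SW at lon 149.417°, lat 66.4583°.
Cell spans 0.0833333° lon × 0.0416667° lat. Centre is SW corner plus half of each.
latitude 66.4792, longitude 149.4583.

66.4792, 149.4583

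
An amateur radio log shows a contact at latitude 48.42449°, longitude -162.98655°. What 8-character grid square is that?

Offset from 180°W / 90°S: lon 17.01345°, lat 138.42449°.
Field: lon ⌊17.01345/20⌋ = 0 → A; lat ⌊138.42449/10⌋ = 13 → N.
Square: lon ⌊17.01345/2⌋ = 8; lat ⌊8.42449/1⌋ = 8.
Subsquare: lon ⌊1.01345/0.0833333⌋ = 12 → m; lat ⌊0.42449/0.0416667⌋ = 10 → k.
Extended square: lon ⌊0.01345/0.00833333⌋ = 1; lat ⌊0.00782/0.00416667⌋ = 1.

AN88mk11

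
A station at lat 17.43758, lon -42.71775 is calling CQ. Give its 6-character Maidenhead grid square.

GK87pk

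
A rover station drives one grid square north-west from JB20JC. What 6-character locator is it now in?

Longitude subsquare j = 9; −1 → 8 = i.
Latitude subsquare c = 2; +1 → 3 = d.

JB20id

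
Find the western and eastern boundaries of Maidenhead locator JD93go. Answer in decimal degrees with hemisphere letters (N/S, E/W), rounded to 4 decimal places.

18.5000° E, 18.5833° E

Field J=9, D=3: +9·20° lon, +3·10° lat → SW at lon 0°, lat -60°.
Square 9, 3: +9·2° lon, +3·1° lat → SW at lon 18°, lat -57°.
Subsquare g=6, o=14: +6·0.0833333° lon, +14·0.0416667° lat → SW at lon 18.5°, lat -56.4167°.
Cell spans 0.0833333° lon × 0.0416667° lat.
west 18.5000° E, east 18.5833° E.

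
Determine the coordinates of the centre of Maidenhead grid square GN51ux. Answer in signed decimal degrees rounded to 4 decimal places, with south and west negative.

Field G=6, N=13: +6·20° lon, +13·10° lat → SW at lon -60°, lat 40°.
Square 5, 1: +5·2° lon, +1·1° lat → SW at lon -50°, lat 41°.
Subsquare u=20, x=23: +20·0.0833333° lon, +23·0.0416667° lat → SW at lon -48.3333°, lat 41.9583°.
Cell spans 0.0833333° lon × 0.0416667° lat. Centre is SW corner plus half of each.
latitude 41.9792, longitude -48.2917.

41.9792, -48.2917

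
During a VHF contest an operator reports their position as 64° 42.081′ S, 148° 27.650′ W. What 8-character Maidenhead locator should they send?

BC55sh41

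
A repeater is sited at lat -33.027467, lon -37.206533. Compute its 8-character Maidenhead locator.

Offset from 180°W / 90°S: lon 142.79347°, lat 56.97253°.
Field: 142.79347/20 → 7 → H, 56.97253/10 → 5 → F; chars HF.
Square: 2.79347/2 → 1, 6.97253/1 → 6; chars 16.
Subsquare: 0.79347/0.0833333 → 9 → j, 0.97253/0.0416667 → 23 → x; chars jx.
Extended square: 0.04347/0.00833333 → 5, 0.01420/0.00416667 → 3; chars 53.

HF16jx53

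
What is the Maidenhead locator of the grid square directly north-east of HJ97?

IJ08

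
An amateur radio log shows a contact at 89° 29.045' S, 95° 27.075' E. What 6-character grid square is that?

NA70rm

Offset from 180°W / 90°S: lon 275.4513°, lat 0.5159°.
Field: 275.4513/20 → 13 → N, 0.5159/10 → 0 → A; chars NA.
Square: 15.4513/2 → 7, 0.5159/1 → 0; chars 70.
Subsquare: 1.4513/0.0833333 → 17 → r, 0.5159/0.0416667 → 12 → m; chars rm.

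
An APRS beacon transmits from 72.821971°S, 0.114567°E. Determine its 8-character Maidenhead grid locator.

Shift to the Maidenhead origin (180°W, 90°S): lon 180.11457, lat 17.17803.
Field (20°×10°, letters A–R): 180.11457/20 → 9 → J, 17.17803/10 → 1 → B; chars JB.
Square (2°×1°, digits 0–9): 0.11457/2 → 0, 7.17803/1 → 7; chars 07.
Subsquare (5′×2.5′, letters a–x): 0.11457/0.0833333 → 1 → b, 0.17803/0.0416667 → 4 → e; chars be.
Extended square (30″×15″, digits 0–9): 0.03123/0.00833333 → 3, 0.01136/0.00416667 → 2; chars 32.

JB07be32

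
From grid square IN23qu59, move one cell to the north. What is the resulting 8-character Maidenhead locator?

Latitude extended square 9; +1 → 10, wraps to 0, carry into subsquare.
Latitude subsquare u = 20; +1 → 21 = v.
The longitude characters are unchanged.

IN23qv50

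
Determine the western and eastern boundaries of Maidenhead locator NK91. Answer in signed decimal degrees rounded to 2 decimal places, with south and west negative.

98.00, 100.00

Field N=13, K=10: +13·20° lon, +10·10° lat → SW at lon 80°, lat 10°.
Square 9, 1: +9·2° lon, +1·1° lat → SW at lon 98°, lat 11°.
Cell spans 2° lon × 1° lat.
west 98.00, east 100.00.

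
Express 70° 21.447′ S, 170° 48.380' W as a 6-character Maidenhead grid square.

AB49op

Offset from 180°W / 90°S: lon 9.1937°, lat 19.6425°.
Field: 9.1937/20 → 0 → A, 19.6425/10 → 1 → B; chars AB.
Square: 9.1937/2 → 4, 9.6425/1 → 9; chars 49.
Subsquare: 1.1937/0.0833333 → 14 → o, 0.6425/0.0416667 → 15 → p; chars op.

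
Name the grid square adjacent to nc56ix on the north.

NC57ia

Latitude subsquare x = 23; +1 → 24, wraps to 0 = a, carry into square.
Latitude square 6; +1 → 7.
The longitude characters are unchanged.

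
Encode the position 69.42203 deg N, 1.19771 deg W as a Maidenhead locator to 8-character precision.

IP99jk61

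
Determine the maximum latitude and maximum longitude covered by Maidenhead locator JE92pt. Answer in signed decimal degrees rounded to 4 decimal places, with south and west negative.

-47.1667, 19.3333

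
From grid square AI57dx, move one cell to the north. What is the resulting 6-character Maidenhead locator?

AI58da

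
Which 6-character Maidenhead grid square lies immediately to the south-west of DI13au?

Longitude subsquare a = 0; −1 → -1, wraps to 23 = x, carry into square.
Longitude square 1; −1 → 0.
Latitude subsquare u = 20; −1 → 19 = t.

DI03xt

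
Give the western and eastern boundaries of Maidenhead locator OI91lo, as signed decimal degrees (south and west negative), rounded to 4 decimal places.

118.9167, 119.0000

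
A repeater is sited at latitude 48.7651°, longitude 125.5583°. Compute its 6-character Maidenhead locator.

Offset from 180°W / 90°S: lon 305.5583°, lat 138.7651°.
Field: 305.5583/20 → 15 → P, 138.7651/10 → 13 → N; chars PN.
Square: 5.5583/2 → 2, 8.7651/1 → 8; chars 28.
Subsquare: 1.5583/0.0833333 → 18 → s, 0.7651/0.0416667 → 18 → s; chars ss.

PN28ss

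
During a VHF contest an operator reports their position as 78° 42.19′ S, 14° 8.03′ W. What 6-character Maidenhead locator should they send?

IB21wh

Shift to the Maidenhead origin (180°W, 90°S): lon 165.8662, lat 11.2968.
Field (20°×10°, letters A–R): lon ⌊165.8662/20⌋ = 8 → I; lat ⌊11.2968/10⌋ = 1 → B.
Square (2°×1°, digits 0–9): lon ⌊5.8662/2⌋ = 2; lat ⌊1.2968/1⌋ = 1.
Subsquare (5′×2.5′, letters a–x): lon ⌊1.8662/0.0833333⌋ = 22 → w; lat ⌊0.2968/0.0416667⌋ = 7 → h.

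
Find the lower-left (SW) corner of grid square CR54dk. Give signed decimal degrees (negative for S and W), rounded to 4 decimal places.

Field C=2, R=17: +2·20° lon, +17·10° lat → SW at lon -140°, lat 80°.
Square 5, 4: +5·2° lon, +4·1° lat → SW at lon -130°, lat 84°.
Subsquare d=3, k=10: +3·0.0833333° lon, +10·0.0416667° lat → SW at lon -129.75°, lat 84.4167°.
latitude 84.4167, longitude -129.7500.

84.4167, -129.7500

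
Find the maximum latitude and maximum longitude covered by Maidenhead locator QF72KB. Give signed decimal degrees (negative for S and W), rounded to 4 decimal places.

-37.9167, 154.9167

Field Q=16, F=5: +16·20° lon, +5·10° lat → SW at lon 140°, lat -40°.
Square 7, 2: +7·2° lon, +2·1° lat → SW at lon 154°, lat -38°.
Subsquare k=10, b=1: +10·0.0833333° lon, +1·0.0416667° lat → SW at lon 154.833°, lat -37.9583°.
Cell spans 0.0833333° lon × 0.0416667° lat. NE corner is SW corner plus one full cell.
latitude -37.9167, longitude 154.9167.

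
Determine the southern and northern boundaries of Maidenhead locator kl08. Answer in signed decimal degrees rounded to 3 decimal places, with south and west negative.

Field K=10, L=11: +10·20° lon, +11·10° lat → SW at lon 20°, lat 20°.
Square 0, 8: +0·2° lon, +8·1° lat → SW at lon 20°, lat 28°.
Cell spans 2° lon × 1° lat.
south 28.000, north 29.000.

28.000, 29.000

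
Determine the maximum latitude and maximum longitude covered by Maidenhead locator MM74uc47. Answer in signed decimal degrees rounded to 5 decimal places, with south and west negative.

Field M=12, M=12: +12·20° lon, +12·10° lat → SW at lon 60°, lat 30°.
Square 7, 4: +7·2° lon, +4·1° lat → SW at lon 74°, lat 34°.
Subsquare u=20, c=2: +20·0.0833333° lon, +2·0.0416667° lat → SW at lon 75.6667°, lat 34.0833°.
Extended square 4, 7: +4·0.00833333° lon, +7·0.00416667° lat → SW at lon 75.7°, lat 34.1125°.
Cell spans 0.00833333° lon × 0.00416667° lat. NE corner is SW corner plus one full cell.
latitude 34.11667, longitude 75.70833.

34.11667, 75.70833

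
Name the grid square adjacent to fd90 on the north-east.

Longitude square 9; +1 → 10, wraps to 0, carry into field.
Longitude field F = 5; +1 → 6 = G.
Latitude square 0; +1 → 1.

GD01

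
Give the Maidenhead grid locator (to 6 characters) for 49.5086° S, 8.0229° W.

Add 180° to longitude and 90° to latitude: 171.9771, 40.4914.
Field: lon ⌊171.9771/20⌋ = 8 → I; lat ⌊40.4914/10⌋ = 4 → E.
Square: lon ⌊11.9771/2⌋ = 5; lat ⌊0.4914/1⌋ = 0.
Subsquare: lon ⌊1.9771/0.0833333⌋ = 23 → x; lat ⌊0.4914/0.0416667⌋ = 11 → l.

IE50xl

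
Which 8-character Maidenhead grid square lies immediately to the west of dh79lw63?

Longitude extended square 6; −1 → 5.
The latitude characters are unchanged.

DH79lw53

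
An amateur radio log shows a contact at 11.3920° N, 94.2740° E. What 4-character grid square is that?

Offset from 180°W / 90°S: lon 274.27°, lat 101.39°.
Field: lon ⌊274.27/20⌋ = 13 → N; lat ⌊101.39/10⌋ = 10 → K.
Square: lon ⌊14.27/2⌋ = 7; lat ⌊1.39/1⌋ = 1.

NK71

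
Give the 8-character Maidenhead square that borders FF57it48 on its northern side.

FF57it49

Latitude extended square 8; +1 → 9.
The longitude characters are unchanged.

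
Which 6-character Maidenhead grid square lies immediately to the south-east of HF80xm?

Longitude subsquare x = 23; +1 → 24, wraps to 0 = a, carry into square.
Longitude square 8; +1 → 9.
Latitude subsquare m = 12; −1 → 11 = l.

HF90al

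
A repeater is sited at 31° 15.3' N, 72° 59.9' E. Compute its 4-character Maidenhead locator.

MM61

Shift to the Maidenhead origin (180°W, 90°S): lon 253.00, lat 121.25.
Field (20°×10°, letters A–R): 253.00/20 → 12 → M, 121.25/10 → 12 → M; chars MM.
Square (2°×1°, digits 0–9): 13.00/2 → 6, 1.25/1 → 1; chars 61.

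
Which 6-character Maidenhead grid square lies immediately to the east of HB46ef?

HB46ff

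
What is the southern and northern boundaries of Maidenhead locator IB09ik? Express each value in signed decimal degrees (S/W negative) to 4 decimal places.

Field I=8, B=1: +8·20° lon, +1·10° lat → SW at lon -20°, lat -80°.
Square 0, 9: +0·2° lon, +9·1° lat → SW at lon -20°, lat -71°.
Subsquare i=8, k=10: +8·0.0833333° lon, +10·0.0416667° lat → SW at lon -19.3333°, lat -70.5833°.
Cell spans 0.0833333° lon × 0.0416667° lat.
south -70.5833, north -70.5417.

-70.5833, -70.5417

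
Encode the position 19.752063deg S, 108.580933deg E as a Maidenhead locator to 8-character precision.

Offset from 180°W / 90°S: lon 288.58093°, lat 70.24794°.
Field: lon ⌊288.58093/20⌋ = 14 → O; lat ⌊70.24794/10⌋ = 7 → H.
Square: lon ⌊8.58093/2⌋ = 4; lat ⌊0.24794/1⌋ = 0.
Subsquare: lon ⌊0.58093/0.0833333⌋ = 6 → g; lat ⌊0.24794/0.0416667⌋ = 5 → f.
Extended square: lon ⌊0.08093/0.00833333⌋ = 9; lat ⌊0.03960/0.00416667⌋ = 9.

OH40gf99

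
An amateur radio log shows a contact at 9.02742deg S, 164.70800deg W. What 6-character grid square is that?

Offset from 180°W / 90°S: lon 15.2920°, lat 80.9726°.
Field: 15.2920/20 → 0 → A, 80.9726/10 → 8 → I; chars AI.
Square: 15.2920/2 → 7, 0.9726/1 → 0; chars 70.
Subsquare: 1.2920/0.0833333 → 15 → p, 0.9726/0.0416667 → 23 → x; chars px.

AI70px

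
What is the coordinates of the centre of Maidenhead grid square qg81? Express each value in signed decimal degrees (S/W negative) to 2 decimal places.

-28.50, 157.00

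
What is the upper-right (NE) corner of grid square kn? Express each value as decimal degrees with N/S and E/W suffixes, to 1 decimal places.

50.0° N, 40.0° E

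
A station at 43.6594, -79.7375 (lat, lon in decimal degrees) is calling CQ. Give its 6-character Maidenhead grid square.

FN03dp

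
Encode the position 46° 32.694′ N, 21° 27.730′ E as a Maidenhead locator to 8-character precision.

KN06rn50

Add 180° to longitude and 90° to latitude: 201.46217, 136.54490.
Field (20°×10°, letters A–R): 201.46217/20 → 10 → K, 136.54490/10 → 13 → N; chars KN.
Square (2°×1°, digits 0–9): 1.46217/2 → 0, 6.54490/1 → 6; chars 06.
Subsquare (5′×2.5′, letters a–x): 1.46217/0.0833333 → 17 → r, 0.54490/0.0416667 → 13 → n; chars rn.
Extended square (30″×15″, digits 0–9): 0.04550/0.00833333 → 5, 0.00323/0.00416667 → 0; chars 50.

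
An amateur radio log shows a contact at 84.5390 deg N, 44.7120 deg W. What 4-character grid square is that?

GR74

Offset from 180°W / 90°S: lon 135.29°, lat 174.54°.
Field (20°×10°, letters A–R): lon ⌊135.29/20⌋ = 6 → G; lat ⌊174.54/10⌋ = 17 → R.
Square (2°×1°, digits 0–9): lon ⌊15.29/2⌋ = 7; lat ⌊4.54/1⌋ = 4.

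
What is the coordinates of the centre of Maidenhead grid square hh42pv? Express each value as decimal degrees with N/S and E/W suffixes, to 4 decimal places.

17.1042° S, 30.7083° W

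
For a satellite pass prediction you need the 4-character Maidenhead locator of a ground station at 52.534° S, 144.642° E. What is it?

QD27

Offset from 180°W / 90°S: lon 324.64°, lat 37.47°.
Field: lon ⌊324.64/20⌋ = 16 → Q; lat ⌊37.47/10⌋ = 3 → D.
Square: lon ⌊4.64/2⌋ = 2; lat ⌊7.47/1⌋ = 7.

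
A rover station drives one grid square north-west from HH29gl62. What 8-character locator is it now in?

Longitude extended square 6; −1 → 5.
Latitude extended square 2; +1 → 3.

HH29gl53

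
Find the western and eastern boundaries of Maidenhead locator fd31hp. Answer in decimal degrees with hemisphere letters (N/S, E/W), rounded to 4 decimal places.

Field F=5, D=3: +5·20° lon, +3·10° lat → SW at lon -80°, lat -60°.
Square 3, 1: +3·2° lon, +1·1° lat → SW at lon -74°, lat -59°.
Subsquare h=7, p=15: +7·0.0833333° lon, +15·0.0416667° lat → SW at lon -73.4167°, lat -58.375°.
Cell spans 0.0833333° lon × 0.0416667° lat.
west 73.4167° W, east 73.3333° W.

73.4167° W, 73.3333° W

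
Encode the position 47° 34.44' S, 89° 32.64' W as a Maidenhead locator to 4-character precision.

EE52

Add 180° to longitude and 90° to latitude: 90.46, 42.43.
Field: lon ⌊90.46/20⌋ = 4 → E; lat ⌊42.43/10⌋ = 4 → E.
Square: lon ⌊10.46/2⌋ = 5; lat ⌊2.43/1⌋ = 2.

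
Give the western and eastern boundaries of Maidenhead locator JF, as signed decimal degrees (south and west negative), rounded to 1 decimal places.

Field J=9, F=5: +9·20° lon, +5·10° lat → SW at lon 0°, lat -40°.
Cell spans 20° lon × 10° lat.
west 0.0, east 20.0.

0.0, 20.0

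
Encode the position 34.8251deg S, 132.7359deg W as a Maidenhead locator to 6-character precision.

CF35pe

Add 180° to longitude and 90° to latitude: 47.2641, 55.1749.
Field (20°×10°, letters A–R): lon ⌊47.2641/20⌋ = 2 → C; lat ⌊55.1749/10⌋ = 5 → F.
Square (2°×1°, digits 0–9): lon ⌊7.2641/2⌋ = 3; lat ⌊5.1749/1⌋ = 5.
Subsquare (5′×2.5′, letters a–x): lon ⌊1.2641/0.0833333⌋ = 15 → p; lat ⌊0.1749/0.0416667⌋ = 4 → e.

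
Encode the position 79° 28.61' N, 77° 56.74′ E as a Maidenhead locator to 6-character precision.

Shift to the Maidenhead origin (180°W, 90°S): lon 257.9457, lat 169.4768.
Field: lon ⌊257.9457/20⌋ = 12 → M; lat ⌊169.4768/10⌋ = 16 → Q.
Square: lon ⌊17.9457/2⌋ = 8; lat ⌊9.4768/1⌋ = 9.
Subsquare: lon ⌊1.9457/0.0833333⌋ = 23 → x; lat ⌊0.4768/0.0416667⌋ = 11 → l.

MQ89xl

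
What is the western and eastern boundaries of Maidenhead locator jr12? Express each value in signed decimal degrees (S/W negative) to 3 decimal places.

Field J=9, R=17: +9·20° lon, +17·10° lat → SW at lon 0°, lat 80°.
Square 1, 2: +1·2° lon, +2·1° lat → SW at lon 2°, lat 82°.
Cell spans 2° lon × 1° lat.
west 2.000, east 4.000.

2.000, 4.000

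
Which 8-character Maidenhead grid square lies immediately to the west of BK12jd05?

BK12id95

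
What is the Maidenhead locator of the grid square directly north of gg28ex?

GG29ea

Latitude subsquare x = 23; +1 → 24, wraps to 0 = a, carry into square.
Latitude square 8; +1 → 9.
The longitude characters are unchanged.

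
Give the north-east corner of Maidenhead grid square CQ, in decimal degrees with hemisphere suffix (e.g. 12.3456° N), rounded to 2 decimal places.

Field C=2, Q=16: +2·20° lon, +16·10° lat → SW at lon -140°, lat 70°.
Cell spans 20° lon × 10° lat. NE corner is SW corner plus one full cell.
latitude 80.00° N, longitude 120.00° W.

80.00° N, 120.00° W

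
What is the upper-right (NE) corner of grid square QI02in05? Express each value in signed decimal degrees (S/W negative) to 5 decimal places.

Field Q=16, I=8: +16·20° lon, +8·10° lat → SW at lon 140°, lat -10°.
Square 0, 2: +0·2° lon, +2·1° lat → SW at lon 140°, lat -8°.
Subsquare i=8, n=13: +8·0.0833333° lon, +13·0.0416667° lat → SW at lon 140.667°, lat -7.45833°.
Extended square 0, 5: +0·0.00833333° lon, +5·0.00416667° lat → SW at lon 140.667°, lat -7.4375°.
Cell spans 0.00833333° lon × 0.00416667° lat. NE corner is SW corner plus one full cell.
latitude -7.43333, longitude 140.67500.

-7.43333, 140.67500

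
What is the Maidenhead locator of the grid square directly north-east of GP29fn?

Longitude subsquare f = 5; +1 → 6 = g.
Latitude subsquare n = 13; +1 → 14 = o.

GP29go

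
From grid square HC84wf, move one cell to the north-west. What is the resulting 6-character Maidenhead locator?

Longitude subsquare w = 22; −1 → 21 = v.
Latitude subsquare f = 5; +1 → 6 = g.

HC84vg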